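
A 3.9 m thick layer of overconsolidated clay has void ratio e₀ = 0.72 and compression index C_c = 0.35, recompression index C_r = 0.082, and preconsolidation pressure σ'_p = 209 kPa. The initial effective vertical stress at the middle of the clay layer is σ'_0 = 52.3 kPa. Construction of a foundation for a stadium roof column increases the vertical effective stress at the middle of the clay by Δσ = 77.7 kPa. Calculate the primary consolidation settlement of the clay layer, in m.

S_c ≈ 0.0735 m

Final effective stress: σ'_f = 52.3 + 77.7 = 130 kPa.
σ'_f = 130 ≤ σ'_p = 209 kPa, so the clay remains overconsolidated and only the recompression index applies:
S_c = C_r·H/(1+e₀)·log₁₀(σ'_f/σ'_0) = 0.082×3.9/1.72×log₁₀(130/52.3)
    = 0.18593 × 0.39544 = 0.07352 m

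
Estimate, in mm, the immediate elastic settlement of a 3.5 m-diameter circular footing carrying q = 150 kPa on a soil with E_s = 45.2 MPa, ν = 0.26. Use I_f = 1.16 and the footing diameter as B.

Immediate (elastic) settlement: S_e = q·B·(1−ν²)/E_s · I_f.
E_s = 45.2 MPa = 45200 kPa.
S_e = 150 × 3.5 × (1 − 0.26²) / 45200 × 1.16
    = 150 × 3.5 × 0.9324 / 45200 × 1.16
    = 0.01256 m = 12.56 mm

S_e ≈ 12.6 mm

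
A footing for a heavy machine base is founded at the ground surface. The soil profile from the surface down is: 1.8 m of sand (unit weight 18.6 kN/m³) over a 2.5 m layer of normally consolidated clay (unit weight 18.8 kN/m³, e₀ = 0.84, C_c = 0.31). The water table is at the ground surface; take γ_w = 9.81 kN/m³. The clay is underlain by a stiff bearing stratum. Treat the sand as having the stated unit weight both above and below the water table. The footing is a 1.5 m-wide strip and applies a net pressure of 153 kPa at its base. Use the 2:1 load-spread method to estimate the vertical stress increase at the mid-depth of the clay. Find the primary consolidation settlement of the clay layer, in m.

Mid-depth of clay below the ground surface: z = 1.8 + 2.5/2 = 3.05 m.
Total vertical stress at mid-clay: σ_v = 18.6×1.8 + 18.8×1.25 = 56.98 kPa.
Pore pressure: u = 9.81×(3.05 − 0) = 29.921 kPa.
Initial effective stress: σ'_0 = σ_v − u = 56.98 − 29.921 = 27.059 kPa.
Stress increase at mid-clay by the 2:1 spreading method:
Δσ = qB/(B+z) = 153×1.5/(1.5+3.05) = 50.44 kPa
Final effective stress: σ'_f = σ'_0 + Δσ = 27.059 + 50.44 = 77.499 kPa.
Normally consolidated clay, so the full stress increment lies on the virgin compression line:
S_c = C_c·H/(1+e₀)·log₁₀(σ'_f/σ'_0) = 0.31×2.5/(1+0.84)×log₁₀(77.499/27.059)
    = 0.4212 × 0.45698 = 0.1925 m

S_c ≈ 0.192 m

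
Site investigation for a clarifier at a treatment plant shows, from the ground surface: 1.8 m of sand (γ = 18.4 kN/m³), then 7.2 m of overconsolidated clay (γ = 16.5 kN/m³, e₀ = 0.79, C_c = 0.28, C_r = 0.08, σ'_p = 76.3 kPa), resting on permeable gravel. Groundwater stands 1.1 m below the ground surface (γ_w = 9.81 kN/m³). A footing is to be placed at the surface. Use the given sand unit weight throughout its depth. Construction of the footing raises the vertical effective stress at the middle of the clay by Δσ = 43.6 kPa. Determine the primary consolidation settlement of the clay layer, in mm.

Mid-depth of clay below the ground surface: z = 1.8 + 7.2/2 = 5.4 m.
Total vertical stress at mid-clay: σ_v = 18.4×1.8 + 16.5×3.6 = 92.52 kPa.
Pore pressure: u = 9.81×(5.4 − 1.1) = 42.183 kPa.
Initial effective stress: σ'_0 = σ_v − u = 92.52 − 42.183 = 50.337 kPa.
Final effective stress: σ'_f = 50.337 + 43.6 = 93.937 kPa.
σ'_f = 93.937 > σ'_p = 76.3 kPa, so the stress path crosses the preconsolidation pressure — recompression up to σ'_p, then virgin compression beyond:
S_c = H/(1+e₀)·[C_r·log₁₀(σ'_p/σ'_0) + C_c·log₁₀(σ'_f/σ'_p)]
    = 7.2/1.79 × [0.08×log₁₀(76.3/50.337) + 0.28×log₁₀(93.937/76.3)]
    = 4.0223 × [0.014451 + 0.025287] = 0.1598 m

S_c ≈ 160 mm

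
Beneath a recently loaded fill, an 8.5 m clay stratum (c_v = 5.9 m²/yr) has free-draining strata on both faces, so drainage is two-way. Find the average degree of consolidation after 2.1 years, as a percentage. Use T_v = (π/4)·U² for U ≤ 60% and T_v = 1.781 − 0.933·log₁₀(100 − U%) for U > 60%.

U ≈ 85.1 %

Drainage path length: H_d = H/2 = 4.25 m (double drainage).
T_v = c_v·t/H_d² = 5.9×2.1/4.25² = 0.68595.
T_v = 0.68595 corresponds to the U > 60% branch:
U = 1 − 10^((1.781 − T_v)/0.933)/100 = 0.8508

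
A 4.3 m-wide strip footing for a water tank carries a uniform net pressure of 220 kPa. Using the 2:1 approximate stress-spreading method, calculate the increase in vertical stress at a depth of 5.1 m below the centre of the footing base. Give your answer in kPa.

By the 2:1 method the load spreads at 1 horizontal : 2 vertical, so at depth z the loaded area has grown by z in each plan dimension:
Δσ = qB/(B+z) = 220×4.3/(4.3+5.1) = 100.64 kPa

Δσ_z ≈ 101 kPa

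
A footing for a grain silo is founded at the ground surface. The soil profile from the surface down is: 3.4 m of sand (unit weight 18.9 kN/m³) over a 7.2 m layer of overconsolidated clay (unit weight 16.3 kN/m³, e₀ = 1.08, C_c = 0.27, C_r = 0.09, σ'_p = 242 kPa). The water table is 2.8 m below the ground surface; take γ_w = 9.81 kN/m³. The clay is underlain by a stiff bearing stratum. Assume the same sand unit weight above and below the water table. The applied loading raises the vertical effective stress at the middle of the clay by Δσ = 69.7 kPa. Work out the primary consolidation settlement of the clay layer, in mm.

Mid-depth of clay below the ground surface: z = 3.4 + 7.2/2 = 7 m.
Total vertical stress at mid-clay: σ_v = 18.9×3.4 + 16.3×3.6 = 122.94 kPa.
Pore pressure: u = 9.81×(7 − 2.8) = 41.202 kPa.
Initial effective stress: σ'_0 = σ_v − u = 122.94 − 41.202 = 81.738 kPa.
Final effective stress: σ'_f = 81.738 + 69.7 = 151.44 kPa.
σ'_f = 151.44 ≤ σ'_p = 242 kPa, so the clay remains overconsolidated and only the recompression index applies:
S_c = C_r·H/(1+e₀)·log₁₀(σ'_f/σ'_0) = 0.09×7.2/2.08×log₁₀(151.44/81.738)
    = 0.31154 × 0.26782 = 0.08344 m

S_c ≈ 83.4 mm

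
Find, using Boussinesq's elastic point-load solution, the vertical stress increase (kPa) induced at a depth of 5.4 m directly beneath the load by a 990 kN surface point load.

Δσ_z ≈ 16.2 kPa

Boussinesq vertical stress below a point load on an elastic half-space:
Δσ_z = 3P/(2πz²) · [1 + (r/z)²]^(−5/2)
r/z = 0/5.4 = 0; [1+(r/z)²]^(−5/2) = 1.
Δσ_z = 3×990/(2π×5.4²) × 1 = 16.21 × 1 = 16.21 kPa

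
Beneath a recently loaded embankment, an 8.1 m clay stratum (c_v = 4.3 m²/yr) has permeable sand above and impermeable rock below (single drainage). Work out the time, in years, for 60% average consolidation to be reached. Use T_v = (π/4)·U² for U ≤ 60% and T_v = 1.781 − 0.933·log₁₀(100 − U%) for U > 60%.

Drainage path length: H_d = H = 8.1 m (single drainage).
U ≤ 60%: T_v = (π/4)·U² = (π/4)×0.6² = 0.28274.
t = T_v·H_d²/c_v = 0.28274×8.1²/4.3 = 4.314 years.

t ≈ 4.31 years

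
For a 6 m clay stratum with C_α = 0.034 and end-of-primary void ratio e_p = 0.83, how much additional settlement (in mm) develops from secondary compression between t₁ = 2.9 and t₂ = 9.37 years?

Secondary compression: S_s = C_α·H/(1+e_p)·log₁₀(t₂/t₁)
S_s = 0.034×6/(1+0.83)×log₁₀(9.37/2.9)
    = 0.1115 × 0.5093 = 0.05678 m

S_s ≈ 56.8 mm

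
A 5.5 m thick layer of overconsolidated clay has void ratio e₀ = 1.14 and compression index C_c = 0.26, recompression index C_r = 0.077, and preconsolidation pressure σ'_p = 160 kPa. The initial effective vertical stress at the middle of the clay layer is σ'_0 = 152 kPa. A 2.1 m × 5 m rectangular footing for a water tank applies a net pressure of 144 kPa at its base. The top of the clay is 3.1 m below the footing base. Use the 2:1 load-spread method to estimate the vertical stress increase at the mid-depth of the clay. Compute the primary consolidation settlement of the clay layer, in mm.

S_c ≈ 21.2 mm

Mid-depth of clay below the footing base: z = 3.1 + 5.5/2 = 5.85 m.
Stress increase at mid-clay by the 2:1 spreading method:
Δσ = qBL/((B+z)(L+z)) = 144×2.1×5/((2.1+5.85)(5+5.85)) = 17.529 kPa
Final effective stress: σ'_f = 152 + 17.529 = 169.53 kPa.
σ'_f = 169.53 > σ'_p = 160 kPa, so the stress path crosses the preconsolidation pressure — recompression up to σ'_p, then virgin compression beyond:
S_c = H/(1+e₀)·[C_r·log₁₀(σ'_p/σ'_0) + C_c·log₁₀(σ'_f/σ'_p)]
    = 5.5/2.14 × [0.077×log₁₀(160/152) + 0.26×log₁₀(169.53/160)]
    = 2.5701 × [0.0017153 + 0.0065329] = 0.0212 m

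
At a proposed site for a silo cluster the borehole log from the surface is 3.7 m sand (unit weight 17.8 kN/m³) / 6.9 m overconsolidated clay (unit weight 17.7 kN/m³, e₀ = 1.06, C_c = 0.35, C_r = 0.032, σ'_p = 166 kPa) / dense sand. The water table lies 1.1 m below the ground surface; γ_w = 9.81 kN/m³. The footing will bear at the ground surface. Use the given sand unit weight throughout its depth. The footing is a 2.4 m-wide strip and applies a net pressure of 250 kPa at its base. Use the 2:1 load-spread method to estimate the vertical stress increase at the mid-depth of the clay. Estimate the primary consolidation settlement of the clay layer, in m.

S_c ≈ 0.0306 m

Mid-depth of clay below the ground surface: z = 3.7 + 6.9/2 = 7.15 m.
Total vertical stress at mid-clay: σ_v = 17.8×3.7 + 17.7×3.45 = 126.92 kPa.
Pore pressure: u = 9.81×(7.15 − 1.1) = 59.351 kPa.
Initial effective stress: σ'_0 = σ_v − u = 126.92 − 59.351 = 67.569 kPa.
Stress increase at mid-clay by the 2:1 spreading method:
Δσ = qB/(B+z) = 250×2.4/(2.4+7.15) = 62.827 kPa
Final effective stress: σ'_f = 67.569 + 62.827 = 130.4 kPa.
σ'_f = 130.4 ≤ σ'_p = 166 kPa, so the clay remains overconsolidated and only the recompression index applies:
S_c = C_r·H/(1+e₀)·log₁₀(σ'_f/σ'_0) = 0.032×6.9/2.06×log₁₀(130.4/67.569)
    = 0.10718 × 0.28553 = 0.0306 m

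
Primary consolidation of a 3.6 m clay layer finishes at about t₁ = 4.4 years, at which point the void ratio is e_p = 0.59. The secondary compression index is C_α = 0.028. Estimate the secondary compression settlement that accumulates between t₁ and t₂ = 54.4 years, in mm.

S_s ≈ 69.2 mm

Secondary compression: S_s = C_α·H/(1+e_p)·log₁₀(t₂/t₁)
S_s = 0.028×3.6/(1+0.59)×log₁₀(54.4/4.4)
    = 0.0634 × 1.092 = 0.06924 m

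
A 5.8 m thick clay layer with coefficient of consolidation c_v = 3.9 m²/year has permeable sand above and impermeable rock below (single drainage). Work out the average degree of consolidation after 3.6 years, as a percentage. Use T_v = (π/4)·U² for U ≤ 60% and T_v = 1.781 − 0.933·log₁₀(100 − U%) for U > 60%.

Drainage path length: H_d = H = 5.8 m (single drainage).
T_v = c_v·t/H_d² = 3.9×3.6/5.8² = 0.41736.
T_v = 0.41736 corresponds to the U > 60% branch:
U = 1 − 10^((1.781 − T_v)/0.933)/100 = 0.7106

U ≈ 71.1 %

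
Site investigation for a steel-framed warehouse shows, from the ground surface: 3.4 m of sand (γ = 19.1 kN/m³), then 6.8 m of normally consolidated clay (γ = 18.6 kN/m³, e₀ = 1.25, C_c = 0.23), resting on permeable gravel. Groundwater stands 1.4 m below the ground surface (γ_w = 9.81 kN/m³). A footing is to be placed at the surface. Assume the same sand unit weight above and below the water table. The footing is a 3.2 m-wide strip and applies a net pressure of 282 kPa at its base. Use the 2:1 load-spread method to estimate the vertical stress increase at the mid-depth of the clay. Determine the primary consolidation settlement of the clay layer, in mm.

S_c ≈ 238 mm

Mid-depth of clay below the ground surface: z = 3.4 + 6.8/2 = 6.8 m.
Total vertical stress at mid-clay: σ_v = 19.1×3.4 + 18.6×3.4 = 128.18 kPa.
Pore pressure: u = 9.81×(6.8 − 1.4) = 52.974 kPa.
Initial effective stress: σ'_0 = σ_v − u = 128.18 − 52.974 = 75.206 kPa.
Stress increase at mid-clay by the 2:1 spreading method:
Δσ = qB/(B+z) = 282×3.2/(3.2+6.8) = 90.24 kPa
Final effective stress: σ'_f = σ'_0 + Δσ = 75.206 + 90.24 = 165.45 kPa.
Normally consolidated clay, so the full stress increment lies on the virgin compression line:
S_c = C_c·H/(1+e₀)·log₁₀(σ'_f/σ'_0) = 0.23×6.8/(1+1.25)×log₁₀(165.45/75.206)
    = 0.69511 × 0.34241 = 0.238 m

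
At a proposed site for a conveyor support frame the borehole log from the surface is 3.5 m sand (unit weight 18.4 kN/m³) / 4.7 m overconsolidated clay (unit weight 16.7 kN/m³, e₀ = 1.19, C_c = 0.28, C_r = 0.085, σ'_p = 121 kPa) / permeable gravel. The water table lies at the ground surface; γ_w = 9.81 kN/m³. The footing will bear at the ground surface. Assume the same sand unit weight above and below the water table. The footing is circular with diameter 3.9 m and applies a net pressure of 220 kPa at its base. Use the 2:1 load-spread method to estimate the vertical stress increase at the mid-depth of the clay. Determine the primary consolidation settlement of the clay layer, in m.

Mid-depth of clay below the ground surface: z = 3.5 + 4.7/2 = 5.85 m.
Total vertical stress at mid-clay: σ_v = 18.4×3.5 + 16.7×2.35 = 103.64 kPa.
Pore pressure: u = 9.81×(5.85 − 0) = 57.389 kPa.
Initial effective stress: σ'_0 = σ_v − u = 103.64 − 57.389 = 46.251 kPa.
Stress increase at mid-clay by the 2:1 spreading method:
Δσ ≈ qD²/(D+z)² = 220×3.9²/(3.9+5.85)² = 35.2 kPa
Final effective stress: σ'_f = 46.251 + 35.2 = 81.451 kPa.
σ'_f = 81.451 ≤ σ'_p = 121 kPa, so the clay remains overconsolidated and only the recompression index applies:
S_c = C_r·H/(1+e₀)·log₁₀(σ'_f/σ'_0) = 0.085×4.7/2.19×log₁₀(81.451/46.251)
    = 0.18242 × 0.24578 = 0.04483 m

S_c ≈ 0.0448 m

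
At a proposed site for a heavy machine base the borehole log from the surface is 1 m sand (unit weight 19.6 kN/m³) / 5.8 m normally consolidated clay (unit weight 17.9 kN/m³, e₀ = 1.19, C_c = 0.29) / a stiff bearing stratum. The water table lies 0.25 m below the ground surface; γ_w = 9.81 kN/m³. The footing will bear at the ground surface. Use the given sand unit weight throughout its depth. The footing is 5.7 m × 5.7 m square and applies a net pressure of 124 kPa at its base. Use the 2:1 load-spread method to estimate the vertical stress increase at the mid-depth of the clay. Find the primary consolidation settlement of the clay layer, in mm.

Mid-depth of clay below the ground surface: z = 1 + 5.8/2 = 3.9 m.
Total vertical stress at mid-clay: σ_v = 19.6×1 + 17.9×2.9 = 71.51 kPa.
Pore pressure: u = 9.81×(3.9 − 0.25) = 35.806 kPa.
Initial effective stress: σ'_0 = σ_v − u = 71.51 − 35.806 = 35.704 kPa.
Stress increase at mid-clay by the 2:1 spreading method:
Δσ = qBL/((B+z)(L+z)) = 124×5.7×5.7/((5.7+3.9)(5.7+3.9)) = 43.715 kPa
Final effective stress: σ'_f = σ'_0 + Δσ = 35.704 + 43.715 = 79.419 kPa.
Normally consolidated clay, so the full stress increment lies on the virgin compression line:
S_c = C_c·H/(1+e₀)·log₁₀(σ'_f/σ'_0) = 0.29×5.8/(1+1.19)×log₁₀(79.419/35.704)
    = 0.76804 × 0.34721 = 0.2667 m

S_c ≈ 267 mm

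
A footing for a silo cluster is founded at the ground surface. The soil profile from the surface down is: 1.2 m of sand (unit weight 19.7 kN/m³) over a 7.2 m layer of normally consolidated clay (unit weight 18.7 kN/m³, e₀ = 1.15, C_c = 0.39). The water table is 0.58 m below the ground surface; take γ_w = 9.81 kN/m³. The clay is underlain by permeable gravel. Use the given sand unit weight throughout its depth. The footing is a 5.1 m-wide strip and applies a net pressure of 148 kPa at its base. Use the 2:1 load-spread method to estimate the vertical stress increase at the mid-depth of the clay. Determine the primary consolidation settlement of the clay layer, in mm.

S_c ≈ 528 mm

Mid-depth of clay below the ground surface: z = 1.2 + 7.2/2 = 4.8 m.
Total vertical stress at mid-clay: σ_v = 19.7×1.2 + 18.7×3.6 = 90.96 kPa.
Pore pressure: u = 9.81×(4.8 − 0.58) = 41.398 kPa.
Initial effective stress: σ'_0 = σ_v − u = 90.96 − 41.398 = 49.562 kPa.
Stress increase at mid-clay by the 2:1 spreading method:
Δσ = qB/(B+z) = 148×5.1/(5.1+4.8) = 76.242 kPa
Final effective stress: σ'_f = σ'_0 + Δσ = 49.562 + 76.242 = 125.8 kPa.
Normally consolidated clay, so the full stress increment lies on the virgin compression line:
S_c = C_c·H/(1+e₀)·log₁₀(σ'_f/σ'_0) = 0.39×7.2/(1+1.15)×log₁₀(125.8/49.562)
    = 1.306 × 0.40453 = 0.5283 m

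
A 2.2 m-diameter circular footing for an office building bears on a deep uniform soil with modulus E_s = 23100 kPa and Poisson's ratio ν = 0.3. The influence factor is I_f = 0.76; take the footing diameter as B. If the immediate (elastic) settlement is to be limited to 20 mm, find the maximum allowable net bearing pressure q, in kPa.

q ≈ 304 kPa

S_e = q·B·(1−ν²)/E_s · I_f  ⇒  q = S_e·E_s / (B·(1−ν²)·I_f).
q = 0.02 × 23100 / (2.2 × 0.91 × 0.76) = 303.6 kPa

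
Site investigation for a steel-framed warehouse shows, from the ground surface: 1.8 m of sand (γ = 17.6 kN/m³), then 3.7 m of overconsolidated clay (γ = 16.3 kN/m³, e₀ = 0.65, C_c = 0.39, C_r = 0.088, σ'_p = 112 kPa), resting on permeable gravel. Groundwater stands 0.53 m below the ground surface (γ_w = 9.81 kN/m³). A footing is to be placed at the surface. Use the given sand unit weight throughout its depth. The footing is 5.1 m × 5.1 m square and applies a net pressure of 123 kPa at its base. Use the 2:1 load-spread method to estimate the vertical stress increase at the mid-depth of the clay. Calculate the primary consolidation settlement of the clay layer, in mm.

Mid-depth of clay below the ground surface: z = 1.8 + 3.7/2 = 3.65 m.
Total vertical stress at mid-clay: σ_v = 17.6×1.8 + 16.3×1.85 = 61.835 kPa.
Pore pressure: u = 9.81×(3.65 − 0.53) = 30.607 kPa.
Initial effective stress: σ'_0 = σ_v − u = 61.835 − 30.607 = 31.228 kPa.
Stress increase at mid-clay by the 2:1 spreading method:
Δσ = qBL/((B+z)(L+z)) = 123×5.1×5.1/((5.1+3.65)(5.1+3.65)) = 41.786 kPa
Final effective stress: σ'_f = 31.228 + 41.786 = 73.014 kPa.
σ'_f = 73.014 ≤ σ'_p = 112 kPa, so the clay remains overconsolidated and only the recompression index applies:
S_c = C_r·H/(1+e₀)·log₁₀(σ'_f/σ'_0) = 0.088×3.7/1.65×log₁₀(73.014/31.228)
    = 0.19733 × 0.36886 = 0.07279 m

S_c ≈ 72.8 mm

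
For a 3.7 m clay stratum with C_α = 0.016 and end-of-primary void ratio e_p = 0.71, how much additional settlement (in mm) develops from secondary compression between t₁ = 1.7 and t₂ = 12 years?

Secondary compression: S_s = C_α·H/(1+e_p)·log₁₀(t₂/t₁)
S_s = 0.016×3.7/(1+0.71)×log₁₀(12/1.7)
    = 0.03462 × 0.8487 = 0.02938 m

S_s ≈ 29.4 mm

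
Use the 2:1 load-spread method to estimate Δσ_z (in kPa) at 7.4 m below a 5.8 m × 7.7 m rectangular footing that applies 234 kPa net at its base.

By the 2:1 method the load spreads at 1 horizontal : 2 vertical, so at depth z the loaded area has grown by z in each plan dimension:
Δσ = qBL/((B+z)(L+z)) = 234×5.8×7.7/((5.8+7.4)(7.7+7.4)) = 52.43 kPa

Δσ_z ≈ 52.4 kPa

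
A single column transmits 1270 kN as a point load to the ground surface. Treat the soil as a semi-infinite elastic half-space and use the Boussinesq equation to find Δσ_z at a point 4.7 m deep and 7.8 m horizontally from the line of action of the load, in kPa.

Boussinesq vertical stress below a point load on an elastic half-space:
Δσ_z = 3P/(2πz²) · [1 + (r/z)²]^(−5/2)
r/z = 7.8/4.7 = 1.6596; [1+(r/z)²]^(−5/2) = 0.036619.
Δσ_z = 3×1270/(2π×4.7²) × 0.036619 = 27.45 × 0.036619 = 1.005 kPa

Δσ_z ≈ 1.01 kPa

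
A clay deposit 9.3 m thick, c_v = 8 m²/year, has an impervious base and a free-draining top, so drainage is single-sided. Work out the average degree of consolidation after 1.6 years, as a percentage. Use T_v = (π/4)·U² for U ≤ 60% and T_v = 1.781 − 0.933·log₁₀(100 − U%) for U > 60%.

Drainage path length: H_d = H = 9.3 m (single drainage).
T_v = c_v·t/H_d² = 8×1.6/9.3² = 0.14799.
T_v = 0.14799 corresponds to the U ≤ 60% branch:
U = √(4T_v/π) = 0.4341

U ≈ 43.4 %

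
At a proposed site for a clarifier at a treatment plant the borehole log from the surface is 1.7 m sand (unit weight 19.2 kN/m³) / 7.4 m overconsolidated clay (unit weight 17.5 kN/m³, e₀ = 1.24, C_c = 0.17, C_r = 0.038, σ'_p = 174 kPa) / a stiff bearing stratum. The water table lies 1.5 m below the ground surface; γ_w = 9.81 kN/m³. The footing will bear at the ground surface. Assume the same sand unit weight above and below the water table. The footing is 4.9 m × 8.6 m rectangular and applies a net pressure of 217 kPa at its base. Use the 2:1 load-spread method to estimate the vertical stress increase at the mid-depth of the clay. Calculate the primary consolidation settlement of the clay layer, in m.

S_c ≈ 0.0397 m

Mid-depth of clay below the ground surface: z = 1.7 + 7.4/2 = 5.4 m.
Total vertical stress at mid-clay: σ_v = 19.2×1.7 + 17.5×3.7 = 97.39 kPa.
Pore pressure: u = 9.81×(5.4 − 1.5) = 38.259 kPa.
Initial effective stress: σ'_0 = σ_v − u = 97.39 − 38.259 = 59.131 kPa.
Stress increase at mid-clay by the 2:1 spreading method:
Δσ = qBL/((B+z)(L+z)) = 217×4.9×8.6/((4.9+5.4)(8.6+5.4)) = 63.415 kPa
Final effective stress: σ'_f = 59.131 + 63.415 = 122.55 kPa.
σ'_f = 122.55 ≤ σ'_p = 174 kPa, so the clay remains overconsolidated and only the recompression index applies:
S_c = C_r·H/(1+e₀)·log₁₀(σ'_f/σ'_0) = 0.038×7.4/2.24×log₁₀(122.55/59.131)
    = 0.12554 × 0.3165 = 0.03973 m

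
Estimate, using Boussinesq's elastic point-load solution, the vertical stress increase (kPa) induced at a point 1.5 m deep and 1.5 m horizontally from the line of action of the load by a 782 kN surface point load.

Boussinesq vertical stress below a point load on an elastic half-space:
Δσ_z = 3P/(2πz²) · [1 + (r/z)²]^(−5/2)
r/z = 1.5/1.5 = 1; [1+(r/z)²]^(−5/2) = 0.17678.
Δσ_z = 3×782/(2π×1.5²) × 0.17678 = 165.95 × 0.17678 = 29.34 kPa

Δσ_z ≈ 29.3 kPa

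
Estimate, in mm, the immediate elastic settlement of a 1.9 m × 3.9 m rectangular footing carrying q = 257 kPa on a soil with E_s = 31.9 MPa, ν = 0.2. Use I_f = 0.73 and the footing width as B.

Immediate (elastic) settlement: S_e = q·B·(1−ν²)/E_s · I_f.
E_s = 31.9 MPa = 31900 kPa.
S_e = 257 × 1.9 × (1 − 0.2²) / 31900 × 0.73
    = 257 × 1.9 × 0.96 / 31900 × 0.73
    = 0.01073 m = 10.73 mm

S_e ≈ 10.7 mm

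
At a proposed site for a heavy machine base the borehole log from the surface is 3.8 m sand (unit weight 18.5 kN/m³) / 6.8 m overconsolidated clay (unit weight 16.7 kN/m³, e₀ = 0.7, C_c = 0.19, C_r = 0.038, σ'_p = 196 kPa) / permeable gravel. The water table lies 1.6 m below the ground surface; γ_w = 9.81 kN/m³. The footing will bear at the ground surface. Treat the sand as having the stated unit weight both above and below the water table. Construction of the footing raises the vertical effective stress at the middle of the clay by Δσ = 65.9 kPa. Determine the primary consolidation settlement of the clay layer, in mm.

Mid-depth of clay below the ground surface: z = 3.8 + 6.8/2 = 7.2 m.
Total vertical stress at mid-clay: σ_v = 18.5×3.8 + 16.7×3.4 = 127.08 kPa.
Pore pressure: u = 9.81×(7.2 − 1.6) = 54.936 kPa.
Initial effective stress: σ'_0 = σ_v − u = 127.08 − 54.936 = 72.144 kPa.
Final effective stress: σ'_f = 72.144 + 65.9 = 138.04 kPa.
σ'_f = 138.04 ≤ σ'_p = 196 kPa, so the clay remains overconsolidated and only the recompression index applies:
S_c = C_r·H/(1+e₀)·log₁₀(σ'_f/σ'_0) = 0.038×6.8/1.7×log₁₀(138.04/72.144)
    = 0.152 × 0.2818 = 0.04283 m

S_c ≈ 42.8 mm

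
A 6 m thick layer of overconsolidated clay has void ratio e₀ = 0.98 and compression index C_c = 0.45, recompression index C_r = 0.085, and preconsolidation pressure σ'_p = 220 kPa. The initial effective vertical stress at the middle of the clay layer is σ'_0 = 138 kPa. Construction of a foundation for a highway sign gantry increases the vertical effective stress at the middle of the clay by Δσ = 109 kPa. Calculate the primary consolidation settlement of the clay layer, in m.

S_c ≈ 0.121 m

Final effective stress: σ'_f = 138 + 109 = 247 kPa.
σ'_f = 247 > σ'_p = 220 kPa, so the stress path crosses the preconsolidation pressure — recompression up to σ'_p, then virgin compression beyond:
S_c = H/(1+e₀)·[C_r·log₁₀(σ'_p/σ'_0) + C_c·log₁₀(σ'_f/σ'_p)]
    = 6/1.98 × [0.085×log₁₀(220/138) + 0.45×log₁₀(247/220)]
    = 3.0303 × [0.017216 + 0.022623] = 0.1207 m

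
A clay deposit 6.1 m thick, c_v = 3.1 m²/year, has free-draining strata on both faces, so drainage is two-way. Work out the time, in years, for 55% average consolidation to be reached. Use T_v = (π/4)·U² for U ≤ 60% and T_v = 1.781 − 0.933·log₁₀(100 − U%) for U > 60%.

t ≈ 0.713 years

Drainage path length: H_d = H/2 = 3.05 m (double drainage).
U ≤ 60%: T_v = (π/4)·U² = (π/4)×0.55² = 0.23758.
t = T_v·H_d²/c_v = 0.23758×3.05²/3.1 = 0.7129 years.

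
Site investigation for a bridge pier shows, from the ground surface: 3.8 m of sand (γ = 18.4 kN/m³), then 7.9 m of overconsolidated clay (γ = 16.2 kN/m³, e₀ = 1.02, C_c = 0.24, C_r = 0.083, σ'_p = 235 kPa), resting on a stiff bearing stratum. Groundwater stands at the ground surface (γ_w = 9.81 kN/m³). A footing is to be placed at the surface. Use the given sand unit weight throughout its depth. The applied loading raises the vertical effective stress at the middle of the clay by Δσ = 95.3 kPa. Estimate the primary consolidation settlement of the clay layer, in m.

S_c ≈ 0.137 m

Mid-depth of clay below the ground surface: z = 3.8 + 7.9/2 = 7.75 m.
Total vertical stress at mid-clay: σ_v = 18.4×3.8 + 16.2×3.95 = 133.91 kPa.
Pore pressure: u = 9.81×(7.75 − 0) = 76.028 kPa.
Initial effective stress: σ'_0 = σ_v − u = 133.91 − 76.028 = 57.882 kPa.
Final effective stress: σ'_f = 57.882 + 95.3 = 153.18 kPa.
σ'_f = 153.18 ≤ σ'_p = 235 kPa, so the clay remains overconsolidated and only the recompression index applies:
S_c = C_r·H/(1+e₀)·log₁₀(σ'_f/σ'_0) = 0.083×7.9/2.02×log₁₀(153.18/57.882)
    = 0.3246 × 0.42266 = 0.1372 m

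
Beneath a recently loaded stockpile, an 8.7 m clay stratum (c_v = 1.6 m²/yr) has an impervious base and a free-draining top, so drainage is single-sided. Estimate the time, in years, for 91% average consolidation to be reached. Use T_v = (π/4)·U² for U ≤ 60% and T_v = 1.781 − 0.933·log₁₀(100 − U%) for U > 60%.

t ≈ 42.1 years

Drainage path length: H_d = H = 8.7 m (single drainage).
U > 60%: T_v = 1.781 − 0.933·log₁₀(100 − 91) = 0.89069.
t = T_v·H_d²/c_v = 0.89069×8.7²/1.6 = 42.14 years.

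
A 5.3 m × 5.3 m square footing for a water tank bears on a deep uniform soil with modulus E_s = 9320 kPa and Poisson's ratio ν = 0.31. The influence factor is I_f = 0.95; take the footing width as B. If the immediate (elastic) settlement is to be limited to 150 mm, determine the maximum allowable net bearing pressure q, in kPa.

q ≈ 307 kPa

S_e = q·B·(1−ν²)/E_s · I_f  ⇒  q = S_e·E_s / (B·(1−ν²)·I_f).
q = 0.15 × 9320 / (5.3 × 0.9039 × 0.95) = 307.2 kPa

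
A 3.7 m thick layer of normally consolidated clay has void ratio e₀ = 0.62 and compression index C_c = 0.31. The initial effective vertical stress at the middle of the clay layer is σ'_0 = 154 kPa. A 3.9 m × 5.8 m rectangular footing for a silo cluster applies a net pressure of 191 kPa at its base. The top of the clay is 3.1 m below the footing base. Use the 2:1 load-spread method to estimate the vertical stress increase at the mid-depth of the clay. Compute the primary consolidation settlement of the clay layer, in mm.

Mid-depth of clay below the footing base: z = 3.1 + 3.7/2 = 4.95 m.
Stress increase at mid-clay by the 2:1 spreading method:
Δσ = qBL/((B+z)(L+z)) = 191×3.9×5.8/((3.9+4.95)(5.8+4.95)) = 45.412 kPa
Final effective stress: σ'_f = σ'_0 + Δσ = 154 + 45.412 = 199.41 kPa.
Normally consolidated clay, so the full stress increment lies on the virgin compression line:
S_c = C_c·H/(1+e₀)·log₁₀(σ'_f/σ'_0) = 0.31×3.7/(1+0.62)×log₁₀(199.41/154)
    = 0.70802 × 0.11223 = 0.07946 m

S_c ≈ 79.5 mm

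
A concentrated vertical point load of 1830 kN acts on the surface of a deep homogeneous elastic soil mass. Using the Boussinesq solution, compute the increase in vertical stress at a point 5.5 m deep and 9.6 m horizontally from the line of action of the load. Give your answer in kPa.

Boussinesq vertical stress below a point load on an elastic half-space:
Δσ_z = 3P/(2πz²) · [1 + (r/z)²]^(−5/2)
r/z = 9.6/5.5 = 1.7455; [1+(r/z)²]^(−5/2) = 0.030358.
Δσ_z = 3×1830/(2π×5.5²) × 0.030358 = 28.885 × 0.030358 = 0.8769 kPa

Δσ_z ≈ 0.877 kPa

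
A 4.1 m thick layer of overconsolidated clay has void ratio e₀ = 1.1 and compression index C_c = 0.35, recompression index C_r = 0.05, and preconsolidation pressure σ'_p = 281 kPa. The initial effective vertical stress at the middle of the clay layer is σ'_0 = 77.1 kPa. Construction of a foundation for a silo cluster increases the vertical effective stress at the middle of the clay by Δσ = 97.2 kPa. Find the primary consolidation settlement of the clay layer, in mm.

S_c ≈ 34.6 mm

Final effective stress: σ'_f = 77.1 + 97.2 = 174.3 kPa.
σ'_f = 174.3 ≤ σ'_p = 281 kPa, so the clay remains overconsolidated and only the recompression index applies:
S_c = C_r·H/(1+e₀)·log₁₀(σ'_f/σ'_0) = 0.05×4.1/2.1×log₁₀(174.3/77.1)
    = 0.09762 × 0.35424 = 0.03458 m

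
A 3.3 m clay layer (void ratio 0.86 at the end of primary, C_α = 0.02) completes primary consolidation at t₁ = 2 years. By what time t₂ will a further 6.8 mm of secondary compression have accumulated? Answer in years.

t₂ ≈ 3.11 years

S_s = C_α·H/(1+e_p)·log₁₀(t₂/t₁) ⇒ log₁₀(t₂/t₁) = S_s·(1+e_p)/(C_α·H).
log₁₀(t₂/t₁) = 0.0068 × (1+0.86) / (0.02×3.3) = 0.1916
t₂ = t₁ × 10^0.1916 = 2 × 1.555 = 3.109 years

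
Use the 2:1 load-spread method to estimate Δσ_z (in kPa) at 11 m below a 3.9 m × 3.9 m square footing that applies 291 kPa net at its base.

Δσ_z ≈ 19.9 kPa

By the 2:1 method the load spreads at 1 horizontal : 2 vertical, so at depth z the loaded area has grown by z in each plan dimension:
Δσ = qBL/((B+z)(L+z)) = 291×3.9×3.9/((3.9+11)(3.9+11)) = 19.937 kPa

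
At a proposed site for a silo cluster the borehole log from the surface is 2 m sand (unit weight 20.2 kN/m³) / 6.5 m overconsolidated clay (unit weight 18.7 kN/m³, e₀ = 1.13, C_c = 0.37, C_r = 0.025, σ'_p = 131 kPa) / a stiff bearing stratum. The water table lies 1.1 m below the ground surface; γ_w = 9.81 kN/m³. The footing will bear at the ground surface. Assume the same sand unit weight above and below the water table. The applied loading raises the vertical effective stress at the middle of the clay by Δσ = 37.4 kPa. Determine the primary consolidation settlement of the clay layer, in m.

S_c ≈ 0.016 m

Mid-depth of clay below the ground surface: z = 2 + 6.5/2 = 5.25 m.
Total vertical stress at mid-clay: σ_v = 20.2×2 + 18.7×3.25 = 101.17 kPa.
Pore pressure: u = 9.81×(5.25 − 1.1) = 40.712 kPa.
Initial effective stress: σ'_0 = σ_v − u = 101.17 − 40.712 = 60.458 kPa.
Final effective stress: σ'_f = 60.458 + 37.4 = 97.858 kPa.
σ'_f = 97.858 ≤ σ'_p = 131 kPa, so the clay remains overconsolidated and only the recompression index applies:
S_c = C_r·H/(1+e₀)·log₁₀(σ'_f/σ'_0) = 0.025×6.5/2.13×log₁₀(97.858/60.458)
    = 0.07629 × 0.20914 = 0.01596 m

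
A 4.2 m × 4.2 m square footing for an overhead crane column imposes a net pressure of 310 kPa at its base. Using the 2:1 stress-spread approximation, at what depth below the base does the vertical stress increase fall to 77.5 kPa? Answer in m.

2:1 spreading — at depth z the loaded area has grown by z in each plan dimension:
qB²/(B+z)² = Δσ_z ⇒ z = B(√(q/Δσ_z) − 1) = 4.2×(√(310/77.5) − 1) = 4.2 m

z ≈ 4.2 m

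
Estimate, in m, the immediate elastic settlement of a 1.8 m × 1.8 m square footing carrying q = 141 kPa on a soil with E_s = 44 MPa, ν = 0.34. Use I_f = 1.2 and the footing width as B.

Immediate (elastic) settlement: S_e = q·B·(1−ν²)/E_s · I_f.
E_s = 44 MPa = 44000 kPa.
S_e = 141 × 1.8 × (1 − 0.34²) / 44000 × 1.2
    = 141 × 1.8 × 0.8844 / 44000 × 1.2
    = 0.006122 m

S_e ≈ 0.00612 m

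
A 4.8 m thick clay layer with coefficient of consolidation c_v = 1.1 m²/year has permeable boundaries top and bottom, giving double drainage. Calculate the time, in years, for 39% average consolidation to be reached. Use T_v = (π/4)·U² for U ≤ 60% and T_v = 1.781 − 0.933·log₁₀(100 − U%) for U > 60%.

Drainage path length: H_d = H/2 = 2.4 m (double drainage).
U ≤ 60%: T_v = (π/4)·U² = (π/4)×0.39² = 0.11946.
t = T_v·H_d²/c_v = 0.11946×2.4²/1.1 = 0.6255 years.

t ≈ 0.626 years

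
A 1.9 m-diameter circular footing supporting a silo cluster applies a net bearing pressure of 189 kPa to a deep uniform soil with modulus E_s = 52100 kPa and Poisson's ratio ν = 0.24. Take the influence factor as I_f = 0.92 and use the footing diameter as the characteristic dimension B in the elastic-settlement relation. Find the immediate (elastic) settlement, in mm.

Immediate (elastic) settlement: S_e = q·B·(1−ν²)/E_s · I_f.
S_e = 189 × 1.9 × (1 − 0.24²) / 52100 × 0.92
    = 189 × 1.9 × 0.9424 / 52100 × 0.92
    = 0.005976 m = 5.976 mm

S_e ≈ 5.98 mm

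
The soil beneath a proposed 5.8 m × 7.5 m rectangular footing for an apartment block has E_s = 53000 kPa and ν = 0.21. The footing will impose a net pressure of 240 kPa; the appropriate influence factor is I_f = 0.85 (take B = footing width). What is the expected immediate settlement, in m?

S_e ≈ 0.0213 m

Immediate (elastic) settlement: S_e = q·B·(1−ν²)/E_s · I_f.
S_e = 240 × 5.8 × (1 − 0.21²) / 53000 × 0.85
    = 240 × 5.8 × 0.9559 / 53000 × 0.85
    = 0.02134 m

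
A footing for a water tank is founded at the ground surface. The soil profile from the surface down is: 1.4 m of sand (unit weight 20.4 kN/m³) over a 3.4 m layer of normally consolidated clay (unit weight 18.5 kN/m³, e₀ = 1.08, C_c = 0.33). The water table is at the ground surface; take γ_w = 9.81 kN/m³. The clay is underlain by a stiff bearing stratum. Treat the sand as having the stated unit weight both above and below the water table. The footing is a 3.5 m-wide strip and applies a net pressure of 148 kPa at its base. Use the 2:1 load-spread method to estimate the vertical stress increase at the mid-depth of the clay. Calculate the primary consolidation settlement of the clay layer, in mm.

S_c ≈ 303 mm

Mid-depth of clay below the ground surface: z = 1.4 + 3.4/2 = 3.1 m.
Total vertical stress at mid-clay: σ_v = 20.4×1.4 + 18.5×1.7 = 60.01 kPa.
Pore pressure: u = 9.81×(3.1 − 0) = 30.411 kPa.
Initial effective stress: σ'_0 = σ_v − u = 60.01 − 30.411 = 29.599 kPa.
Stress increase at mid-clay by the 2:1 spreading method:
Δσ = qB/(B+z) = 148×3.5/(3.5+3.1) = 78.485 kPa
Final effective stress: σ'_f = σ'_0 + Δσ = 29.599 + 78.485 = 108.08 kPa.
Normally consolidated clay, so the full stress increment lies on the virgin compression line:
S_c = C_c·H/(1+e₀)·log₁₀(σ'_f/σ'_0) = 0.33×3.4/(1+1.08)×log₁₀(108.08/29.599)
    = 0.53942 × 0.56247 = 0.3034 m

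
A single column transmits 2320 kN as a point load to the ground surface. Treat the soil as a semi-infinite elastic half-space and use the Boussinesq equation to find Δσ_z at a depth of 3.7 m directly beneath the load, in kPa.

Boussinesq vertical stress below a point load on an elastic half-space:
Δσ_z = 3P/(2πz²) · [1 + (r/z)²]^(−5/2)
r/z = 0/3.7 = 0; [1+(r/z)²]^(−5/2) = 1.
Δσ_z = 3×2320/(2π×3.7²) × 1 = 80.914 × 1 = 80.91 kPa

Δσ_z ≈ 80.9 kPa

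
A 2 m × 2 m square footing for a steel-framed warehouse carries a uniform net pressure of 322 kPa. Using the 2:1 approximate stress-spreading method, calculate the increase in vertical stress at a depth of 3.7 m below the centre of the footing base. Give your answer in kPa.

By the 2:1 method the load spreads at 1 horizontal : 2 vertical, so at depth z the loaded area has grown by z in each plan dimension:
Δσ = qBL/((B+z)(L+z)) = 322×2×2/((2+3.7)(2+3.7)) = 39.643 kPa

Δσ_z ≈ 39.6 kPa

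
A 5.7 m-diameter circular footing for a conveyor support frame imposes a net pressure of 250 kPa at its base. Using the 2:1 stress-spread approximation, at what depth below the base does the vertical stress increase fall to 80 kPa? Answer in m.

z ≈ 4.38 m

2:1 spreading — at depth z the loaded area has grown by z in each plan dimension:
qD²/(D+z)² = Δσ_z ⇒ z = D(√(q/Δσ_z) − 1) = 5.7×(√(250/80) − 1) = 4.376 m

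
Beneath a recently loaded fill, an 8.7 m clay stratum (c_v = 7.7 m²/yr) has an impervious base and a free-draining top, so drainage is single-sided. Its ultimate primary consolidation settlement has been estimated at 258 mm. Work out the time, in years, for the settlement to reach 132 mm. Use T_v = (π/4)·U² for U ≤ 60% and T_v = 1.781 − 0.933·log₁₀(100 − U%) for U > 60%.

t ≈ 2.02 years

Drainage path length: H_d = H = 8.7 m (single drainage).
U = S(t)/S_ult = 132/258 = 0.5116.
U ≤ 60%: T_v = (π/4)·U² = (π/4)×0.51163² = 0.20559.
t = T_v·H_d²/c_v = 0.20559×8.7²/7.7 = 2.021 years.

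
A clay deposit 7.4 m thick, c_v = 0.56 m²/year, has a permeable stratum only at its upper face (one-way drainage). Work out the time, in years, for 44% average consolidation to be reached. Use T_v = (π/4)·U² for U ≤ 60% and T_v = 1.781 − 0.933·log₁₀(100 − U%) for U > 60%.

Drainage path length: H_d = H = 7.4 m (single drainage).
U ≤ 60%: T_v = (π/4)·U² = (π/4)×0.44² = 0.15205.
t = T_v·H_d²/c_v = 0.15205×7.4²/0.56 = 14.87 years.

t ≈ 14.9 years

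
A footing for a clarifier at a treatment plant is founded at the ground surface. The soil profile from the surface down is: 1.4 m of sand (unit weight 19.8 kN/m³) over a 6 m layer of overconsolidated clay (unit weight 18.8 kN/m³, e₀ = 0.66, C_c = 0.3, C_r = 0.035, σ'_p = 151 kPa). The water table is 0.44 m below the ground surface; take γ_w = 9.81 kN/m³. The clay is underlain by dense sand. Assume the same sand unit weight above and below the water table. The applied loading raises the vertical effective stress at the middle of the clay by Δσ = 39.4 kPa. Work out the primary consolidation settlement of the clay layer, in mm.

S_c ≈ 34.4 mm

Mid-depth of clay below the ground surface: z = 1.4 + 6/2 = 4.4 m.
Total vertical stress at mid-clay: σ_v = 19.8×1.4 + 18.8×3 = 84.12 kPa.
Pore pressure: u = 9.81×(4.4 − 0.44) = 38.848 kPa.
Initial effective stress: σ'_0 = σ_v − u = 84.12 − 38.848 = 45.272 kPa.
Final effective stress: σ'_f = 45.272 + 39.4 = 84.672 kPa.
σ'_f = 84.672 ≤ σ'_p = 151 kPa, so the clay remains overconsolidated and only the recompression index applies:
S_c = C_r·H/(1+e₀)·log₁₀(σ'_f/σ'_0) = 0.035×6/1.66×log₁₀(84.672/45.272)
    = 0.12651 × 0.27191 = 0.0344 m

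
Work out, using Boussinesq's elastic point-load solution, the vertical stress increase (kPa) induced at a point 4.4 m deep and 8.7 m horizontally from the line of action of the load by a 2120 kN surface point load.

Δσ_z ≈ 0.979 kPa

Boussinesq vertical stress below a point load on an elastic half-space:
Δσ_z = 3P/(2πz²) · [1 + (r/z)²]^(−5/2)
r/z = 8.7/4.4 = 1.9773; [1+(r/z)²]^(−5/2) = 0.018723.
Δσ_z = 3×2120/(2π×4.4²) × 0.018723 = 52.284 × 0.018723 = 0.9789 kPa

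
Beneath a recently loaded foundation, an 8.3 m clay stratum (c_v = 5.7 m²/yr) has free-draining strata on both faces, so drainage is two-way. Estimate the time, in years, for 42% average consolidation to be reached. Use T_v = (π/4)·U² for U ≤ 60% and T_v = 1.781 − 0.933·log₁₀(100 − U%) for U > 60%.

t ≈ 0.419 years

Drainage path length: H_d = H/2 = 4.15 m (double drainage).
U ≤ 60%: T_v = (π/4)·U² = (π/4)×0.42² = 0.13854.
t = T_v·H_d²/c_v = 0.13854×4.15²/5.7 = 0.4186 years.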